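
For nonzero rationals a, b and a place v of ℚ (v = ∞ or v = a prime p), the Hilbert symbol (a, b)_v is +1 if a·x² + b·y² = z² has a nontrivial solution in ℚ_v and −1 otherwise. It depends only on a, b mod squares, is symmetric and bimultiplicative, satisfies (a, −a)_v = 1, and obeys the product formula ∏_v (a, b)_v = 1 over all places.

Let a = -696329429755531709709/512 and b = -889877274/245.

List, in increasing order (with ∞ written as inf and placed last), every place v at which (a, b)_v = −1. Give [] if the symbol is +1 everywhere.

[5, inf]

Mod squares: a ≡ -92378, b ≡ -72930. Check v ∈ {∞, 2, 3, 5, 7, 11, 13, 17, 19}.
v=11: a=11^1·(≡2), b=11^1·(≡5) mod 11; (2|11)=-1, (5|11)=+1; (−1)^{1·1·5}·(-1)^1·(+1)^1 = +1.
v=19: a=19^7·(≡10), b=19^2·(≡6) mod 19; (10|19)=-1, (6|19)=+1; (−1)^{7·2·9}·(-1)^2·(+1)^7 = +1.
v=2: v_2(a)=-9, v_2(b)=1; units ≡ 3, 7 (mod 8); ε·ε+αω+βω = 1·1+-9·0+1·1 ≡ 0  ⇒  (a,b)_2 = +1.
v=17: a=17^3·(≡11), b=17^1·(≡7) mod 17; (11|17)=-1, (7|17)=-1; (−1)^{3·1·8}·(-1)^1·(-1)^3 = +1.
v=13: a=13^3·(≡6), b=13^3·(≡7) mod 13; (6|13)=-1, (7|13)=-1; (−1)^{3·3·6}·(-1)^3·(-1)^3 = +1.
v=∞: -92378 < 0 and -72930 < 0  ⇒  (a,b)_∞ = -1.
v=3: a=3^8·(≡1), b=3^1·(≡2) mod 3; (1|3)=+1, (2|3)=-1; (−1)^{8·1·1}·(+1)^1·(-1)^8 = +1.
v=5: a=5^0·(≡3), b=5^-1·(≡4) mod 5; (3|5)=-1, (4|5)=+1; (−1)^{0·-1·2}·(-1)^-1·(+1)^0 = -1.
v=7: a=7^0·(≡2), b=7^-2·(≡3) mod 7; (2|7)=+1, (3|7)=-1; (−1)^{0·-2·3}·(+1)^-2·(-1)^0 = +1.
Ram(-92378, -72930) = {5, ∞}; no ℚ_5-point on the conic.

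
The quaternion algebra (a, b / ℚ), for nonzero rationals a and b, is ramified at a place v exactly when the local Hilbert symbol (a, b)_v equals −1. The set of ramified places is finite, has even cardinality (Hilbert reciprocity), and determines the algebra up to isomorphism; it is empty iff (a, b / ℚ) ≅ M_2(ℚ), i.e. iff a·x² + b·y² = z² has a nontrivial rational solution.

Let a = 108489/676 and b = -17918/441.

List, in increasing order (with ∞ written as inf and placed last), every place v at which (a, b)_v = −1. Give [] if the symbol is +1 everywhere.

[]

Mod squares: a ≡ 129, b ≡ -62. Check v ∈ {∞, 2, 3, 7, 13, 17, 29, 31, 43}.
v=7: a=7^0·(≡6), b=7^-2·(≡1) mod 7; (6|7)=-1, (1|7)=+1; (−1)^{0·-2·3}·(-1)^-2·(+1)^0 = +1.
v=17: a=17^0·(≡14), b=17^2·(≡11) mod 17; (14|17)=-1, (11|17)=-1; (−1)^{0·2·8}·(-1)^2·(-1)^0 = +1.
v=29: a=29^2·(≡24), b=29^0·(≡20) mod 29; (24|29)=+1, (20|29)=+1; (−1)^{2·0·14}·(+1)^0·(+1)^2 = +1.
v=43: a=43^1·(≡37), b=43^0·(≡9) mod 43; (37|43)=-1, (9|43)=+1; (−1)^{1·0·21}·(-1)^0·(+1)^1 = +1.
v=3: a=3^1·(≡1), b=3^-2·(≡1) mod 3; (1|3)=+1, (1|3)=+1; (−1)^{1·-2·1}·(+1)^-2·(+1)^1 = +1.
v=31: a=31^0·(≡7), b=31^1·(≡6) mod 31; (7|31)=+1, (6|31)=-1; (−1)^{0·1·15}·(+1)^1·(-1)^0 = +1.
v=13: a=13^-2·(≡1), b=13^0·(≡4) mod 13; (1|13)=+1, (4|13)=+1; (−1)^{-2·0·6}·(+1)^0·(+1)^-2 = +1.
v=2: v_2(a)=-2, v_2(b)=1; units ≡ 1, 1 (mod 8); ε·ε+αω+βω = 0·0+-2·0+1·0 ≡ 0  ⇒  (a,b)_2 = +1.
v=∞: 129 > 0 and -62 < 0  ⇒  (a,b)_∞ = +1.
Every local symbol is +1, so the conic 129·x² + -62·y² = z² has ℚ_v-points for all v and hence a ℚ-point; (a, b / ℚ) ≅ M_2(ℚ).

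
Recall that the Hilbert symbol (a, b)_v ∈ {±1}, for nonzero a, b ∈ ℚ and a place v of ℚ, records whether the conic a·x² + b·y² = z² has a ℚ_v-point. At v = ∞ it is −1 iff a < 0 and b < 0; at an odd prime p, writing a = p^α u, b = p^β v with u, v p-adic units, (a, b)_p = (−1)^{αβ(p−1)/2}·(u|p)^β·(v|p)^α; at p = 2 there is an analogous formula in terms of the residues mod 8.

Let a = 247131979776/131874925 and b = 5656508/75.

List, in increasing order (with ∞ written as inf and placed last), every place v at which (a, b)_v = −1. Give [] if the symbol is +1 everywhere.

(a, b) ≡ (247, 35061) mod (ℚ^×)²; places V = {2, 3, 5, 7, 11, 13, 19, 29, 31, ∞}.
(a,b)_3: α=8, u≡1; β=-1, v≡2 (mod 3); (1|3)=+1, (2|3)=-1; sign (−1)^0·+1^-1·-1^8 = +1.
(a,b)_19: α=1, u≡10; β=0, v≡1 (mod 19); (10|19)=-1, (1|19)=+1; sign (−1)^0·-1^0·+1^1 = +1.
(a,b)_5: α=-2, u≡3; β=-2, v≡1 (mod 5); (3|5)=-1, (1|5)=+1; sign (−1)^0·-1^-2·+1^-2 = +1.
(a,b)_31: α=0, u≡21; β=1, v≡24 (mod 31); (21|31)=-1, (24|31)=-1; sign (−1)^0·-1^1·-1^0 = -1.
(a,b)_2: α=14, β=2; u≡7, v≡5 (mod 8); ε(u)ε(v)=1·0, αω(v)=14·1, βω(u)=2·0; sum ≡ 0  ⇒  +1.
(a,b)_7: α=-4, u≡1; β=0, v≡5 (mod 7); (1|7)=+1, (5|7)=-1; sign (−1)^0·+1^0·-1^-4 = +1.
(a,b)_29: α=0, u≡10; β=1, v≡5 (mod 29); (10|29)=-1, (5|29)=+1; sign (−1)^0·-1^1·+1^0 = -1.
(a,b)_13: α=-3, u≡8; β=1, v≡11 (mod 13); (8|13)=-1, (11|13)=-1; sign (−1)^0·-1^1·-1^-3 = +1.
(a,b)_∞: sgn(247)=+, sgn(35061)=+, so +1.
(a,b)_11: α=2, u≡4; β=2, v≡1 (mod 11); (4|11)=+1, (1|11)=+1; sign (−1)^0·+1^2·+1^2 = +1.
|Ram(247, 35061)| = 2, even; anisotropic at {29, 31}.

[29, 31]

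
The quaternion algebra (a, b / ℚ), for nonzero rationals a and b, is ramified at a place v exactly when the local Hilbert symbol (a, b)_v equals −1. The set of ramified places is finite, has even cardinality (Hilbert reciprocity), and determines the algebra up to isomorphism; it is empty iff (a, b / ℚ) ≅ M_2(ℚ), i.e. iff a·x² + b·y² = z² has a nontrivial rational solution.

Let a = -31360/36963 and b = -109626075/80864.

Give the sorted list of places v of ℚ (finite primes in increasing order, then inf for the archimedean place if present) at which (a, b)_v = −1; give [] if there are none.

Mod squares: a ≡ -30, b ≡ -42. Check v ∈ {∞, 2, 3, 5, 7, 13, 19, 31, 37}.
v=∞: -30 < 0 and -42 < 0  ⇒  (a,b)_∞ = -1.
v=31: a=31^0·(≡18), b=31^2·(≡10) mod 31; (18|31)=+1, (10|31)=+1; (−1)^{0·2·15}·(+1)^2·(+1)^0 = +1.
v=7: a=7^2·(≡6), b=7^-1·(≡4) mod 7; (6|7)=-1, (4|7)=+1; (−1)^{2·-1·3}·(-1)^-1·(+1)^2 = -1.
v=5: a=5^1·(≡1), b=5^2·(≡3) mod 5; (1|5)=+1, (3|5)=-1; (−1)^{1·2·2}·(+1)^2·(-1)^1 = -1.
v=37: a=37^-2·(≡28), b=37^0·(≡8) mod 37; (28|37)=+1, (8|37)=-1; (−1)^{-2·0·18}·(+1)^0·(-1)^-2 = +1.
v=13: a=13^0·(≡12), b=13^2·(≡3) mod 13; (12|13)=+1, (3|13)=+1; (−1)^{0·2·6}·(+1)^2·(+1)^0 = +1.
v=19: a=19^0·(≡13), b=19^-2·(≡2) mod 19; (13|19)=-1, (2|19)=-1; (−1)^{0·-2·9}·(-1)^-2·(-1)^0 = +1.
v=2: v_2(a)=7, v_2(b)=-5; units ≡ 1, 3 (mod 8); ε·ε+αω+βω = 0·1+7·1+-5·0 ≡ 1  ⇒  (a,b)_2 = -1.
v=3: a=3^-3·(≡2), b=3^3·(≡1) mod 3; (2|3)=-1, (1|3)=+1; (−1)^{-3·3·1}·(-1)^3·(+1)^-3 = +1.
|Ram(-30, -42)| = 4, even; anisotropic at {2, 5, 7, ∞}.

[2, 5, 7, inf]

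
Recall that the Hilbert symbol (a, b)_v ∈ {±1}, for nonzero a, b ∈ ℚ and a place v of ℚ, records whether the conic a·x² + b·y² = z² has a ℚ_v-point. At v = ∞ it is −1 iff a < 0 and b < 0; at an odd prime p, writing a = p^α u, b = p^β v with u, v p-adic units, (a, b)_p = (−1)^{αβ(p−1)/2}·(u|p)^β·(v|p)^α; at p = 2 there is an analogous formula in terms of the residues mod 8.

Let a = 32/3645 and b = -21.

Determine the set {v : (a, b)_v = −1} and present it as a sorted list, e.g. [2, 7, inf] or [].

Mod squares: a ≡ 10, b ≡ -21. Check v ∈ {∞, 2, 3, 5, 7}.
v=7: a=7^0·(≡5), b=7^1·(≡4) mod 7; (5|7)=-1, (4|7)=+1; (−1)^{0·1·3}·(-1)^1·(+1)^0 = -1.
v=3: a=3^-6·(≡1), b=3^1·(≡2) mod 3; (1|3)=+1, (2|3)=-1; (−1)^{-6·1·1}·(+1)^1·(-1)^-6 = +1.
v=∞: 10 > 0 and -21 < 0  ⇒  (a,b)_∞ = +1.
v=5: a=5^-1·(≡3), b=5^0·(≡4) mod 5; (3|5)=-1, (4|5)=+1; (−1)^{-1·0·2}·(-1)^0·(+1)^-1 = +1.
v=2: v_2(a)=5, v_2(b)=0; units ≡ 5, 3 (mod 8); ε·ε+αω+βω = 0·1+5·1+0·1 ≡ 1  ⇒  (a,b)_2 = -1.
Ram(10, -21) = {2, 7}; no ℚ_2-point on the conic.

[2, 7]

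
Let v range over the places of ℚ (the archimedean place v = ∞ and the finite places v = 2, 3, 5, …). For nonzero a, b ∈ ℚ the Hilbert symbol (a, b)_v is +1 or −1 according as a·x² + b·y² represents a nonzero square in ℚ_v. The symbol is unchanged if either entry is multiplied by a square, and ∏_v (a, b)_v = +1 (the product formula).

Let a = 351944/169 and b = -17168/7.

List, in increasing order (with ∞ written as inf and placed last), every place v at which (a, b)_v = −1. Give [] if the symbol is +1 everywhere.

[7, 37]

Mod squares: a ≡ 87986, b ≡ -7511. Check v ∈ {∞, 2, 7, 13, 29, 37, 41}.
v=37: a=37^1·(≡16), b=37^1·(≡13) mod 37; (16|37)=+1, (13|37)=-1; (−1)^{1·1·18}·(+1)^1·(-1)^1 = -1.
v=2: v_2(a)=3, v_2(b)=4; units ≡ 1, 1 (mod 8); ε·ε+αω+βω = 0·0+3·0+4·0 ≡ 0  ⇒  (a,b)_2 = +1.
v=41: a=41^1·(≡3), b=41^0·(≡25) mod 41; (3|41)=-1, (25|41)=+1; (−1)^{1·0·20}·(-1)^0·(+1)^1 = +1.
v=7: a=7^0·(≡5), b=7^-1·(≡3) mod 7; (5|7)=-1, (3|7)=-1; (−1)^{0·-1·3}·(-1)^-1·(-1)^0 = -1.
v=13: a=13^-2·(≡8), b=13^0·(≡10) mod 13; (8|13)=-1, (10|13)=+1; (−1)^{-2·0·6}·(-1)^0·(+1)^-2 = +1.
v=29: a=29^1·(≡3), b=29^1·(≡19) mod 29; (3|29)=-1, (19|29)=-1; (−1)^{1·1·14}·(-1)^1·(-1)^1 = +1.
v=∞: 87986 > 0 and -7511 < 0  ⇒  (a,b)_∞ = +1.
Ram(87986, -7511) = {7, 37}; no ℚ_7-point on the conic.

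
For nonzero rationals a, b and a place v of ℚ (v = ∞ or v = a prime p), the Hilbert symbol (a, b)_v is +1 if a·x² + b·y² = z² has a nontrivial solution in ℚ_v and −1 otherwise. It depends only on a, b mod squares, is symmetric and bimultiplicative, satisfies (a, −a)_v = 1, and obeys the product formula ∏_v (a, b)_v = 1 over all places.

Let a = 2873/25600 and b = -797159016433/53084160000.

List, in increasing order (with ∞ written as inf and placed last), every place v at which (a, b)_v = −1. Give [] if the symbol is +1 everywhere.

(a, b) ≡ (17, -96577) mod (ℚ^×)²; places V = {2, 3, 5, 13, 17, 19, 23, ∞}.
(a,b)_2: α=-10, β=-20; u≡1, v≡7 (mod 8); ε(u)ε(v)=0·1, αω(v)=-10·0, βω(u)=-20·0; sum ≡ 0  ⇒  +1.
(a,b)_23: α=0, u≡21; β=1, v≡11 (mod 23); (21|23)=-1, (11|23)=-1; sign (−1)^0·-1^1·-1^0 = -1.
(a,b)_3: α=0, u≡2; β=-4, v≡2 (mod 3); (2|3)=-1, (2|3)=-1; sign (−1)^0·-1^-4·-1^0 = +1.
(a,b)_5: α=-2, u≡2; β=-4, v≡2 (mod 5); (2|5)=-1, (2|5)=-1; sign (−1)^0·-1^-4·-1^-2 = +1.
(a,b)_∞: sgn(17)=+, sgn(-96577)=−, so +1.
(a,b)_17: α=1, u≡9; β=3, v≡14 (mod 17); (9|17)=+1, (14|17)=-1; sign (−1)^0·+1^3·-1^1 = -1.
(a,b)_13: α=2, u≡10; β=5, v≡8 (mod 13); (10|13)=+1, (8|13)=-1; sign (−1)^0·+1^5·-1^2 = +1.
(a,b)_19: α=0, u≡6; β=1, v≡4 (mod 19); (6|19)=+1, (4|19)=+1; sign (−1)^0·+1^1·+1^0 = +1.
(17, -96577 / ℚ) ramifies at {17, 23}: a division algebra.

[17, 23]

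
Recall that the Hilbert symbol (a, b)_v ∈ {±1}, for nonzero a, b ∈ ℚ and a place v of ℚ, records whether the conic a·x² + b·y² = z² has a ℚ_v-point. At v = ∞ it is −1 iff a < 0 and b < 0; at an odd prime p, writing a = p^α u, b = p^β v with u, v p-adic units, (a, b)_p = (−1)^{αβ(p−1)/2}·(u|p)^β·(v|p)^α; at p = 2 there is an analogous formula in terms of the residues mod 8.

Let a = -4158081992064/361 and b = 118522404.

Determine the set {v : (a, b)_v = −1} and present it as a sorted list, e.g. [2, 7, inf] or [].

(a, b) ≡ (-6006, 161) mod (ℚ^×)²; places V = {2, 3, 7, 11, 13, 19, 23, ∞}.
(a,b)_23: α=2, u≡22; β=1, v≡21 (mod 23); (22|23)=-1, (21|23)=-1; sign (−1)^0·-1^1·-1^2 = -1.
(a,b)_11: α=3, u≡5; β=2, v≡7 (mod 11); (5|11)=+1, (7|11)=-1; sign (−1)^0·+1^2·-1^3 = -1.
(a,b)_2: α=7, β=2; u≡5, v≡1 (mod 8); ε(u)ε(v)=0·0, αω(v)=7·0, βω(u)=2·1; sum ≡ 0  ⇒  +1.
(a,b)_19: α=-2, u≡1; β=0, v≡5 (mod 19); (1|19)=+1, (5|19)=+1; sign (−1)^0·+1^0·+1^-2 = +1.
(a,b)_7: α=1, u≡6; β=1, v≡4 (mod 7); (6|7)=-1, (4|7)=+1; sign (−1)^1·-1^1·+1^1 = +1.
(a,b)_13: α=3, u≡7; β=2, v≡5 (mod 13); (7|13)=-1, (5|13)=-1; sign (−1)^0·-1^2·-1^3 = -1.
(a,b)_3: α=1, u≡2; β=2, v≡2 (mod 3); (2|3)=-1, (2|3)=-1; sign (−1)^0·-1^2·-1^1 = -1.
(a,b)_∞: sgn(-6006)=−, sgn(161)=+, so +1.
(-6006, 161 / ℚ) ramifies at {3, 11, 13, 23}: a division algebra.

[3, 11, 13, 23]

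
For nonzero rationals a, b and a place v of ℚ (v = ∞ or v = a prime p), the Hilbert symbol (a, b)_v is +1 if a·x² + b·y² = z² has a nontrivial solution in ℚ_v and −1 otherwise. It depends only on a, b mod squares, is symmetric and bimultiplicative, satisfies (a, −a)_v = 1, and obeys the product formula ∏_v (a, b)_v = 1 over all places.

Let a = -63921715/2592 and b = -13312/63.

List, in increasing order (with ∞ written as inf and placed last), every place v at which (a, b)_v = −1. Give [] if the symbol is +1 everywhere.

(a, b) ≡ (-1430, -91) mod (ℚ^×)²; places V = {2, 3, 5, 7, 11, 13, 23, ∞}.
(a,b)_2: α=-5, β=10; u≡5, v≡5 (mod 8); ε(u)ε(v)=0·0, αω(v)=-5·1, βω(u)=10·1; sum ≡ 1  ⇒  -1.
(a,b)_23: α=2, u≡22; β=0, v≡3 (mod 23); (22|23)=-1, (3|23)=+1; sign (−1)^0·-1^0·+1^2 = +1.
(a,b)_7: α=0, u≡5; β=-1, v≡1 (mod 7); (5|7)=-1, (1|7)=+1; sign (−1)^0·-1^-1·+1^0 = -1.
(a,b)_5: α=1, u≡1; β=0, v≡1 (mod 5); (1|5)=+1, (1|5)=+1; sign (−1)^0·+1^0·+1^1 = +1.
(a,b)_11: α=1, u≡10; β=0, v≡8 (mod 11); (10|11)=-1, (8|11)=-1; sign (−1)^0·-1^0·-1^1 = -1.
(a,b)_3: α=-4, u≡1; β=-2, v≡2 (mod 3); (1|3)=+1, (2|3)=-1; sign (−1)^0·+1^-2·-1^-4 = +1.
(a,b)_∞: sgn(-1430)=−, sgn(-91)=−, so -1.
(a,b)_13: α=3, u≡5; β=1, v≡5 (mod 13); (5|13)=-1, (5|13)=-1; sign (−1)^0·-1^1·-1^3 = +1.
(-1430, -91 / ℚ) ramifies at {2, 7, 11, ∞}: a division algebra.

[2, 7, 11, inf]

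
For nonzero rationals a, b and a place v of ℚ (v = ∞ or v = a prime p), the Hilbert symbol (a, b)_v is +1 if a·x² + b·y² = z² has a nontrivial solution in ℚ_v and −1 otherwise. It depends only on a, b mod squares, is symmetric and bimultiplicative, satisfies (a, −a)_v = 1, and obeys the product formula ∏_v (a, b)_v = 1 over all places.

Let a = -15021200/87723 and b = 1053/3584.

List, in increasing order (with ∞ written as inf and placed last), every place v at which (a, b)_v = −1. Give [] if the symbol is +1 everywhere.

Mod squares: a ≡ -51, b ≡ 182. Check v ∈ {∞, 2, 3, 5, 7, 13, 17, 19, 47}.
v=2: v_2(a)=4, v_2(b)=-9; units ≡ 5, 3 (mod 8); ε·ε+αω+βω = 0·1+4·1+-9·1 ≡ 1  ⇒  (a,b)_2 = -1.
v=3: a=3^-5·(≡1), b=3^4·(≡2) mod 3; (1|3)=+1, (2|3)=-1; (−1)^{-5·4·1}·(+1)^4·(-1)^-5 = -1.
v=17: a=17^1·(≡3), b=17^0·(≡6) mod 17; (3|17)=-1, (6|17)=-1; (−1)^{1·0·8}·(-1)^0·(-1)^1 = -1.
v=∞: -51 < 0 and 182 > 0  ⇒  (a,b)_∞ = +1.
v=47: a=47^2·(≡41), b=47^0·(≡29) mod 47; (41|47)=-1, (29|47)=-1; (−1)^{2·0·23}·(-1)^0·(-1)^2 = +1.
v=13: a=13^0·(≡12), b=13^1·(≡9) mod 13; (12|13)=+1, (9|13)=+1; (−1)^{0·1·6}·(+1)^1·(+1)^0 = +1.
v=19: a=19^-2·(≡7), b=19^0·(≡7) mod 19; (7|19)=+1, (7|19)=+1; (−1)^{-2·0·9}·(+1)^0·(+1)^-2 = +1.
v=7: a=7^0·(≡5), b=7^-1·(≡3) mod 7; (5|7)=-1, (3|7)=-1; (−1)^{0·-1·3}·(-1)^-1·(-1)^0 = -1.
v=5: a=5^2·(≡4), b=5^0·(≡2) mod 5; (4|5)=+1, (2|5)=-1; (−1)^{2·0·2}·(+1)^0·(-1)^2 = +1.
|Ram(-51, 182)| = 4, even; anisotropic at {2, 3, 7, 17}.

[2, 3, 7, 17]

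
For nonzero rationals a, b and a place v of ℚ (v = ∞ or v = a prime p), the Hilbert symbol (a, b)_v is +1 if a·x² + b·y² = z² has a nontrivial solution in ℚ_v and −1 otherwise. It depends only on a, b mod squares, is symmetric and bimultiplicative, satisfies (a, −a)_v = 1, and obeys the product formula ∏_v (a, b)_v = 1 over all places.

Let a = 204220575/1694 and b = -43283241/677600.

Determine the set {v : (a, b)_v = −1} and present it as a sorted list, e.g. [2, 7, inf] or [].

(a, b) ≡ (9282, -14) mod (ℚ^×)²; places V = {2, 3, 5, 7, 11, 13, 17, 37, 43, ∞}.
(a,b)_5: α=2, u≡2; β=-2, v≡1 (mod 5); (2|5)=-1, (1|5)=+1; sign (−1)^0·-1^-2·+1^2 = +1.
(a,b)_3: α=3, u≡1; β=4, v≡1 (mod 3); (1|3)=+1, (1|3)=+1; sign (−1)^0·+1^4·+1^3 = +1.
(a,b)_43: α=0, u≡22; β=2, v≡33 (mod 43); (22|43)=-1, (33|43)=-1; sign (−1)^0·-1^2·-1^0 = +1.
(a,b)_11: α=-2, u≡3; β=-2, v≡10 (mod 11); (3|11)=+1, (10|11)=-1; sign (−1)^0·+1^-2·-1^-2 = +1.
(a,b)_17: α=1, u≡4; β=2, v≡11 (mod 17); (4|17)=+1, (11|17)=-1; sign (−1)^0·+1^2·-1^1 = -1.
(a,b)_37: α=2, u≡15; β=0, v≡13 (mod 37); (15|37)=-1, (13|37)=-1; sign (−1)^0·-1^0·-1^2 = +1.
(a,b)_7: α=-1, u≡5; β=-1, v≡5 (mod 7); (5|7)=-1, (5|7)=-1; sign (−1)^1·-1^-1·-1^-1 = -1.
(a,b)_13: α=1, u≡9; β=0, v≡12 (mod 13); (9|13)=+1, (12|13)=+1; sign (−1)^0·+1^0·+1^1 = +1.
(a,b)_∞: sgn(9282)=+, sgn(-14)=−, so +1.
(a,b)_2: α=-1, β=-5; u≡1, v≡1 (mod 8); ε(u)ε(v)=0·0, αω(v)=-1·0, βω(u)=-5·0; sum ≡ 0  ⇒  +1.
Ram(9282, -14) = {7, 17}; no ℚ_7-point on the conic.

[7, 17]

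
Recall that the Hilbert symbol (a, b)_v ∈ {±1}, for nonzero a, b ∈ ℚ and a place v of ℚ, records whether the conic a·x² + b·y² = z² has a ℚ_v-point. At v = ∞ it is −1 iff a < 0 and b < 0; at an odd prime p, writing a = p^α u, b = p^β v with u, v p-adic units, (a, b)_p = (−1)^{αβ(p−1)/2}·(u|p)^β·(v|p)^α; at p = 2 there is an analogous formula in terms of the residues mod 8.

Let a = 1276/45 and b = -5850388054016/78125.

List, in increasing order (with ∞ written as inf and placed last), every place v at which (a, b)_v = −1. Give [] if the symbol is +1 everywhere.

(a, b) ≡ (1595, -145) mod (ℚ^×)²; places V = {2, 3, 5, 11, 29, ∞}.
(a,b)_11: α=1, u≡6; β=4, v≡4 (mod 11); (6|11)=-1, (4|11)=+1; sign (−1)^0·-1^4·+1^1 = +1.
(a,b)_29: α=1, u≡10; β=3, v≡4 (mod 29); (10|29)=-1, (4|29)=+1; sign (−1)^0·-1^3·+1^1 = -1.
(a,b)_2: α=2, β=14; u≡3, v≡7 (mod 8); ε(u)ε(v)=1·1, αω(v)=2·0, βω(u)=14·1; sum ≡ 1  ⇒  -1.
(a,b)_∞: sgn(1595)=+, sgn(-145)=−, so +1.
(a,b)_5: α=-1, u≡4; β=-7, v≡4 (mod 5); (4|5)=+1, (4|5)=+1; sign (−1)^0·+1^-7·+1^-1 = +1.
(a,b)_3: α=-2, u≡2; β=0, v≡2 (mod 3); (2|3)=-1, (2|3)=-1; sign (−1)^0·-1^0·-1^-2 = +1.
|Ram(1595, -145)| = 2, even; anisotropic at {2, 29}.

[2, 29]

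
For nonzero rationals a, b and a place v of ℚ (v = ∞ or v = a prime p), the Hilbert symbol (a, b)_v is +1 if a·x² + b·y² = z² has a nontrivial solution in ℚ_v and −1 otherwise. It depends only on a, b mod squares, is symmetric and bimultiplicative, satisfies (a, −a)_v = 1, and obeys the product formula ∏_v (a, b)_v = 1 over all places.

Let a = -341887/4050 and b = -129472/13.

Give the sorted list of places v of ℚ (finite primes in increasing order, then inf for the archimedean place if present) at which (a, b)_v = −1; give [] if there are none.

(a, b) ≡ (-14, -91) mod (ℚ^×)²; places V = {2, 3, 5, 7, 13, 17, ∞}.
(a,b)_2: α=-1, β=6; u≡1, v≡5 (mod 8); ε(u)ε(v)=0·0, αω(v)=-1·1, βω(u)=6·0; sum ≡ 1  ⇒  -1.
(a,b)_7: α=1, u≡3; β=1, v≡2 (mod 7); (3|7)=-1, (2|7)=+1; sign (−1)^1·-1^1·+1^1 = +1.
(a,b)_∞: sgn(-14)=−, sgn(-91)=−, so -1.
(a,b)_5: α=-2, u≡4; β=0, v≡1 (mod 5); (4|5)=+1, (1|5)=+1; sign (−1)^0·+1^0·+1^-2 = +1.
(a,b)_13: α=2, u≡10; β=-1, v≡8 (mod 13); (10|13)=+1, (8|13)=-1; sign (−1)^0·+1^-1·-1^2 = +1.
(a,b)_17: α=2, u≡6; β=2, v≡10 (mod 17); (6|17)=-1, (10|17)=-1; sign (−1)^0·-1^2·-1^2 = +1.
(a,b)_3: α=-4, u≡1; β=0, v≡2 (mod 3); (1|3)=+1, (2|3)=-1; sign (−1)^0·+1^0·-1^-4 = +1.
|Ram(-14, -91)| = 2, even; anisotropic at {2, ∞}.

[2, inf]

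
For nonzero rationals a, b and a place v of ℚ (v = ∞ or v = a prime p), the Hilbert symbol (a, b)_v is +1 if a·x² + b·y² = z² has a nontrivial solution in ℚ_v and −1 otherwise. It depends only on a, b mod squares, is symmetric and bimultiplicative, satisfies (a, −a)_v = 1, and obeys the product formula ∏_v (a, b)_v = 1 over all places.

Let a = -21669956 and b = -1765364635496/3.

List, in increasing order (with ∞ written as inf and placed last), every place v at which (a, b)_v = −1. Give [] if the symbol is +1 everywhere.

[19, inf]

Mod squares: a ≡ -209, b ≡ -798. Check v ∈ {∞, 2, 3, 7, 11, 19, 23}.
v=∞: -209 < 0 and -798 < 0  ⇒  (a,b)_∞ = -1.
v=19: a=19^1·(≡8), b=19^1·(≡3) mod 19; (8|19)=-1, (3|19)=-1; (−1)^{1·1·9}·(-1)^1·(-1)^1 = -1.
v=2: v_2(a)=2, v_2(b)=3; units ≡ 7, 1 (mod 8); ε·ε+αω+βω = 1·0+2·0+3·0 ≡ 0  ⇒  (a,b)_2 = +1.
v=7: a=7^2·(≡2), b=7^3·(≡5) mod 7; (2|7)=+1, (5|7)=-1; (−1)^{2·3·3}·(+1)^3·(-1)^2 = +1.
v=23: a=23^2·(≡22), b=23^4·(≡10) mod 23; (22|23)=-1, (10|23)=-1; (−1)^{2·4·11}·(-1)^4·(-1)^2 = +1.
v=3: a=3^0·(≡1), b=3^-1·(≡1) mod 3; (1|3)=+1, (1|3)=+1; (−1)^{0·-1·1}·(+1)^-1·(+1)^0 = +1.
v=11: a=11^1·(≡5), b=11^2·(≡5) mod 11; (5|11)=+1, (5|11)=+1; (−1)^{1·2·5}·(+1)^2·(+1)^1 = +1.
(-209, -798 / ℚ) ramifies at {19, ∞}: a division algebra.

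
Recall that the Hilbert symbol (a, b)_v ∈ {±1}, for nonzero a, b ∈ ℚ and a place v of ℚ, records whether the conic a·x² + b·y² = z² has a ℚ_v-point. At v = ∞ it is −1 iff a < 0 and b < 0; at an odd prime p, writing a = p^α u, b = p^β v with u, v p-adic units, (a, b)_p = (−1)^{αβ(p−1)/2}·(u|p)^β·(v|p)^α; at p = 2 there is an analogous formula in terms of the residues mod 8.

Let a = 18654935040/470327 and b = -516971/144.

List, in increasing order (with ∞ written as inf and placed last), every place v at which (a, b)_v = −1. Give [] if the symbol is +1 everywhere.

Mod squares: a ≡ 11730, b ≡ -3059. Check v ∈ {∞, 2, 3, 5, 7, 11, 13, 17, 19, 23}.
v=23: a=23^-1·(≡2), b=23^1·(≡22) mod 23; (2|23)=+1, (22|23)=-1; (−1)^{-1·1·11}·(+1)^1·(-1)^-1 = +1.
v=11: a=11^-2·(≡4), b=11^0·(≡7) mod 11; (4|11)=+1, (7|11)=-1; (−1)^{-2·0·5}·(+1)^0·(-1)^-2 = +1.
v=2: v_2(a)=11, v_2(b)=-4; units ≡ 1, 5 (mod 8); ε·ε+αω+βω = 0·0+11·1+-4·0 ≡ 1  ⇒  (a,b)_2 = -1.
v=∞: 11730 > 0 and -3059 < 0  ⇒  (a,b)_∞ = +1.
v=3: a=3^7·(≡1), b=3^-2·(≡1) mod 3; (1|3)=+1, (1|3)=+1; (−1)^{7·-2·1}·(+1)^-2·(+1)^7 = +1.
v=7: a=7^2·(≡3), b=7^1·(≡1) mod 7; (3|7)=-1, (1|7)=+1; (−1)^{2·1·3}·(-1)^1·(+1)^2 = -1.
v=17: a=17^1·(≡11), b=17^0·(≡2) mod 17; (11|17)=-1, (2|17)=+1; (−1)^{1·0·8}·(-1)^0·(+1)^1 = +1.
v=5: a=5^1·(≡4), b=5^0·(≡1) mod 5; (4|5)=+1, (1|5)=+1; (−1)^{1·0·2}·(+1)^0·(+1)^1 = +1.
v=13: a=13^-2·(≡1), b=13^2·(≡9) mod 13; (1|13)=+1, (9|13)=+1; (−1)^{-2·2·6}·(+1)^2·(+1)^-2 = +1.
v=19: a=19^0·(≡6), b=19^1·(≡12) mod 19; (6|19)=+1, (12|19)=-1; (−1)^{0·1·9}·(+1)^1·(-1)^0 = +1.
Ram(11730, -3059) = {2, 7}; no ℚ_2-point on the conic.

[2, 7]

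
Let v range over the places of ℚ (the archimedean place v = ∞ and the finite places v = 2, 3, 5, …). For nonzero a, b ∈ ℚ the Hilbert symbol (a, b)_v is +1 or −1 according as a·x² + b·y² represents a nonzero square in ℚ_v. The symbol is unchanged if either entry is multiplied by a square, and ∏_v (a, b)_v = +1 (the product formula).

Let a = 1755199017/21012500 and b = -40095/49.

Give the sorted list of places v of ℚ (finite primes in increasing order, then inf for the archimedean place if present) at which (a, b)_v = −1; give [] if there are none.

(a, b) ≡ (165, -55) mod (ℚ^×)²; places V = {2, 3, 5, 7, 11, 13, 17, 41, ∞}.
(a,b)_13: α=2, u≡1; β=0, v≡1 (mod 13); (1|13)=+1, (1|13)=+1; sign (−1)^0·+1^0·+1^2 = +1.
(a,b)_7: α=0, u≡1; β=-2, v≡1 (mod 7); (1|7)=+1, (1|7)=+1; sign (−1)^0·+1^-2·+1^0 = +1.
(a,b)_41: α=-2, u≡40; β=0, v≡26 (mod 41); (40|41)=+1, (26|41)=-1; sign (−1)^0·+1^0·-1^-2 = +1.
(a,b)_5: α=-5, u≡3; β=1, v≡4 (mod 5); (3|5)=-1, (4|5)=+1; sign (−1)^0·-1^1·+1^-5 = -1.
(a,b)_17: α=2, u≡5; β=0, v≡13 (mod 17); (5|17)=-1, (13|17)=+1; sign (−1)^0·-1^0·+1^2 = +1.
(a,b)_3: α=3, u≡1; β=6, v≡2 (mod 3); (1|3)=+1, (2|3)=-1; sign (−1)^0·+1^6·-1^3 = -1.
(a,b)_11: α=3, u≡9; β=1, v≡8 (mod 11); (9|11)=+1, (8|11)=-1; sign (−1)^1·+1^1·-1^3 = +1.
(a,b)_∞: sgn(165)=+, sgn(-55)=−, so +1.
(a,b)_2: α=-2, β=0; u≡5, v≡1 (mod 8); ε(u)ε(v)=0·0, αω(v)=-2·0, βω(u)=0·1; sum ≡ 0  ⇒  +1.
|Ram(165, -55)| = 2, even; anisotropic at {3, 5}.

[3, 5]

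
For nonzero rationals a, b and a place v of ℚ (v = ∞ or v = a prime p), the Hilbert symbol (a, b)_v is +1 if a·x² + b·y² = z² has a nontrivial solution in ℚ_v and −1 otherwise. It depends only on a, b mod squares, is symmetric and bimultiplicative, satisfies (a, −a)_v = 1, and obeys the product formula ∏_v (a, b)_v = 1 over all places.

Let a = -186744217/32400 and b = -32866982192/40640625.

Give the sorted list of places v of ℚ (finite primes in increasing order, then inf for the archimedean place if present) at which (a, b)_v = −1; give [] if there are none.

Mod squares: a ≡ -517297, b ≡ -47027. Check v ∈ {∞, 2, 3, 5, 11, 17, 19, 31, 37, 41}.
v=2: v_2(a)=-4, v_2(b)=4; units ≡ 7, 5 (mod 8); ε·ε+αω+βω = 1·0+-4·1+4·0 ≡ 0  ⇒  (a,b)_2 = +1.
v=37: a=37^1·(≡13), b=37^1·(≡22) mod 37; (13|37)=-1, (22|37)=-1; (−1)^{1·1·18}·(-1)^1·(-1)^1 = +1.
v=3: a=3^-4·(≡2), b=3^-2·(≡1) mod 3; (2|3)=-1, (1|3)=+1; (−1)^{-4·-2·1}·(-1)^-2·(+1)^-4 = +1.
v=11: a=11^1·(≡3), b=11^2·(≡3) mod 11; (3|11)=+1, (3|11)=+1; (−1)^{1·2·5}·(+1)^2·(+1)^1 = +1.
v=5: a=5^-2·(≡3), b=5^-6·(≡3) mod 5; (3|5)=-1, (3|5)=-1; (−1)^{-2·-6·2}·(-1)^-6·(-1)^-2 = +1.
v=31: a=31^1·(≡26), b=31^1·(≡20) mod 31; (26|31)=-1, (20|31)=+1; (−1)^{1·1·15}·(-1)^1·(+1)^1 = +1.
v=∞: -517297 < 0 and -47027 < 0  ⇒  (a,b)_∞ = -1.
v=19: a=19^2·(≡7), b=19^2·(≡16) mod 19; (7|19)=+1, (16|19)=+1; (−1)^{2·2·9}·(+1)^2·(+1)^2 = +1.
v=17: a=17^0·(≡8), b=17^-2·(≡6) mod 17; (8|17)=+1, (6|17)=-1; (−1)^{0·-2·8}·(+1)^-2·(-1)^0 = +1.
v=41: a=41^1·(≡24), b=41^1·(≡40) mod 41; (24|41)=-1, (40|41)=+1; (−1)^{1·1·20}·(-1)^1·(+1)^1 = -1.
Ram(-517297, -47027) = {41, ∞}; no ℚ_41-point on the conic.

[41, inf]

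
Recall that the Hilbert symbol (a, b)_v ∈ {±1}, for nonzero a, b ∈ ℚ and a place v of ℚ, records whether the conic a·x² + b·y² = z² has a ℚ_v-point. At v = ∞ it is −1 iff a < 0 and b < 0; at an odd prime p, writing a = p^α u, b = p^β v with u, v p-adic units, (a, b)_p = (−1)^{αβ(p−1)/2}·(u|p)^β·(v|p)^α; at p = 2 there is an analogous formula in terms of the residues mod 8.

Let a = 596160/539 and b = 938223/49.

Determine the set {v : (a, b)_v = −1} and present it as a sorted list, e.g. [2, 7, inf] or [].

Mod squares: a ≡ 1265, b ≡ 143. Check v ∈ {∞, 2, 3, 5, 7, 11, 13, 23}.
v=11: a=11^-1·(≡3), b=11^1·(≡2) mod 11; (3|11)=+1, (2|11)=-1; (−1)^{-1·1·5}·(+1)^1·(-1)^-1 = +1.
v=∞: 1265 > 0 and 143 > 0  ⇒  (a,b)_∞ = +1.
v=2: v_2(a)=6, v_2(b)=0; units ≡ 1, 7 (mod 8); ε·ε+αω+βω = 0·1+6·0+0·0 ≡ 0  ⇒  (a,b)_2 = +1.
v=13: a=13^0·(≡1), b=13^1·(≡6) mod 13; (1|13)=+1, (6|13)=-1; (−1)^{0·1·6}·(+1)^1·(-1)^0 = +1.
v=3: a=3^4·(≡2), b=3^8·(≡2) mod 3; (2|3)=-1, (2|3)=-1; (−1)^{4·8·1}·(-1)^8·(-1)^4 = +1.
v=5: a=5^1·(≡3), b=5^0·(≡2) mod 5; (3|5)=-1, (2|5)=-1; (−1)^{1·0·2}·(-1)^0·(-1)^1 = -1.
v=7: a=7^-2·(≡3), b=7^-2·(≡6) mod 7; (3|7)=-1, (6|7)=-1; (−1)^{-2·-2·3}·(-1)^-2·(-1)^-2 = +1.
v=23: a=23^1·(≡16), b=23^0·(≡10) mod 23; (16|23)=+1, (10|23)=-1; (−1)^{1·0·11}·(+1)^0·(-1)^1 = -1.
|Ram(1265, 143)| = 2, even; anisotropic at {5, 23}.

[5, 23]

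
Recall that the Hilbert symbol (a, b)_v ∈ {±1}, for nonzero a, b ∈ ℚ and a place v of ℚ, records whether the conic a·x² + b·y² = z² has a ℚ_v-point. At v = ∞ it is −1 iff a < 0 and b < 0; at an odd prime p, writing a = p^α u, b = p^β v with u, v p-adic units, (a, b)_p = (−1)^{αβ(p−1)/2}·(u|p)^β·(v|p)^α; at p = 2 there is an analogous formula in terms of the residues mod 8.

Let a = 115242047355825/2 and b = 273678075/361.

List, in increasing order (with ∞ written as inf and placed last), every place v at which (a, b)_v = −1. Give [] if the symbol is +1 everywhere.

[2, 11, 13, 29]

Mod squares: a ≡ 754, b ≡ 1216347. Check v ∈ {∞, 2, 3, 5, 11, 13, 19, 29, 31, 41}.
v=29: a=29^3·(≡8), b=29^1·(≡13) mod 29; (8|29)=-1, (13|29)=+1; (−1)^{3·1·14}·(-1)^1·(+1)^3 = -1.
v=11: a=11^0·(≡8), b=11^1·(≡4) mod 11; (8|11)=-1, (4|11)=+1; (−1)^{0·1·5}·(-1)^1·(+1)^0 = -1.
v=31: a=31^2·(≡2), b=31^1·(≡15) mod 31; (2|31)=+1, (15|31)=-1; (−1)^{2·1·15}·(+1)^1·(-1)^2 = +1.
v=19: a=19^0·(≡14), b=19^-2·(≡4) mod 19; (14|19)=-1, (4|19)=+1; (−1)^{0·-2·9}·(-1)^-2·(+1)^0 = +1.
v=41: a=41^2·(≡23), b=41^1·(≡22) mod 41; (23|41)=+1, (22|41)=-1; (−1)^{2·1·20}·(+1)^1·(-1)^2 = +1.
v=∞: 754 > 0 and 1216347 > 0  ⇒  (a,b)_∞ = +1.
v=5: a=5^2·(≡4), b=5^2·(≡3) mod 5; (4|5)=+1, (3|5)=-1; (−1)^{2·2·2}·(+1)^2·(-1)^2 = +1.
v=2: v_2(a)=-1, v_2(b)=0; units ≡ 1, 3 (mod 8); ε·ε+αω+βω = 0·1+-1·1+0·0 ≡ 1  ⇒  (a,b)_2 = -1.
v=13: a=13^1·(≡5), b=13^0·(≡6) mod 13; (5|13)=-1, (6|13)=-1; (−1)^{1·0·6}·(-1)^0·(-1)^1 = -1.
v=3: a=3^2·(≡1), b=3^3·(≡2) mod 3; (1|3)=+1, (2|3)=-1; (−1)^{2·3·1}·(+1)^3·(-1)^2 = +1.
(754, 1216347 / ℚ) ramifies at {2, 11, 13, 29}: a division algebra.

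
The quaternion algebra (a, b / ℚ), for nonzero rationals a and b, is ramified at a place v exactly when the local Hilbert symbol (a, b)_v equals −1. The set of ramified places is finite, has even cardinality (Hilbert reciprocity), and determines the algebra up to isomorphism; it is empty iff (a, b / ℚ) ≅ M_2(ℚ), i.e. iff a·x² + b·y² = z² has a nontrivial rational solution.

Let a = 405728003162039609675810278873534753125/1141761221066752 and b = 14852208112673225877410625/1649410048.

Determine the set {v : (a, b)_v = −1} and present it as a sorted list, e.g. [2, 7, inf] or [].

(a, b) ≡ (43090385, 283309) mod (ℚ^×)²; places V = {2, 3, 5, 7, 11, 13, 19, 23, 31, 37, 41, ∞}.
(a,b)_23: α=3, u≡5; β=2, v≡13 (mod 23); (5|23)=-1, (13|23)=+1; sign (−1)^0·-1^2·+1^3 = +1.
(a,b)_7: α=8, u≡1; β=4, v≡3 (mod 7); (1|7)=+1, (3|7)=-1; sign (−1)^0·+1^4·-1^8 = +1.
(a,b)_3: α=16, u≡2; β=12, v≡1 (mod 3); (2|3)=-1, (1|3)=+1; sign (−1)^0·-1^12·+1^16 = +1.
(a,b)_13: α=-3, u≡10; β=-1, v≡7 (mod 13); (10|13)=+1, (7|13)=-1; sign (−1)^0·+1^-1·-1^-3 = -1.
(a,b)_31: α=6, u≡26; β=3, v≡4 (mod 31); (26|31)=-1, (4|31)=+1; sign (−1)^0·-1^3·+1^6 = -1.
(a,b)_2: α=-32, β=-20; u≡1, v≡5 (mod 8); ε(u)ε(v)=0·0, αω(v)=-32·1, βω(u)=-20·0; sum ≡ 0  ⇒  +1.
(a,b)_5: α=5, u≡3; β=4, v≡4 (mod 5); (3|5)=-1, (4|5)=+1; sign (−1)^0·-1^4·+1^5 = +1.
(a,b)_∞: sgn(43090385)=+, sgn(283309)=+, so +1.
(a,b)_11: α=-2, u≡6; β=-2, v≡3 (mod 11); (6|11)=-1, (3|11)=+1; sign (−1)^0·-1^-2·+1^-2 = +1.
(a,b)_37: α=1, u≡25; β=1, v≡14 (mod 37); (25|37)=+1, (14|37)=-1; sign (−1)^0·+1^1·-1^1 = -1.
(a,b)_19: α=1, u≡3; β=1, v≡18 (mod 19); (3|19)=-1, (18|19)=-1; sign (−1)^1·-1^1·-1^1 = -1.
(a,b)_41: α=3, u≡10; β=2, v≡16 (mod 41); (10|41)=+1, (16|41)=+1; sign (−1)^0·+1^2·+1^3 = +1.
|Ram(43090385, 283309)| = 4, even; anisotropic at {13, 19, 31, 37}.

[13, 19, 31, 37]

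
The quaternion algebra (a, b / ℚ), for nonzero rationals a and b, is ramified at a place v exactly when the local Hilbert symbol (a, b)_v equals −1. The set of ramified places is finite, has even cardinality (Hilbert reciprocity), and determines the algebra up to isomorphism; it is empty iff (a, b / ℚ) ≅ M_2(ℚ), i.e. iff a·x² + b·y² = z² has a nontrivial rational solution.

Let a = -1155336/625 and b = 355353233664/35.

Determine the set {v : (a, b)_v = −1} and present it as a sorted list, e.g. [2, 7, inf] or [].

Mod squares: a ≡ -546, b ≡ 19635. Check v ∈ {∞, 2, 3, 5, 7, 11, 13, 17, 23}.
v=17: a=17^0·(≡4), b=17^1·(≡4) mod 17; (4|17)=+1, (4|17)=+1; (−1)^{0·1·8}·(+1)^1·(+1)^0 = +1.
v=11: a=11^0·(≡3), b=11^5·(≡9) mod 11; (3|11)=+1, (9|11)=+1; (−1)^{0·5·5}·(+1)^5·(+1)^0 = +1.
v=5: a=5^-4·(≡4), b=5^-1·(≡2) mod 5; (4|5)=+1, (2|5)=-1; (−1)^{-4·-1·2}·(+1)^-1·(-1)^-4 = +1.
v=7: a=7^1·(≡6), b=7^-1·(≡6) mod 7; (6|7)=-1, (6|7)=-1; (−1)^{1·-1·3}·(-1)^-1·(-1)^1 = -1.
v=3: a=3^1·(≡1), b=3^1·(≡2) mod 3; (1|3)=+1, (2|3)=-1; (−1)^{1·1·1}·(+1)^1·(-1)^1 = +1.
v=∞: -546 < 0 and 19635 > 0  ⇒  (a,b)_∞ = +1.
v=2: v_2(a)=3, v_2(b)=8; units ≡ 7, 3 (mod 8); ε·ε+αω+βω = 1·1+3·1+8·0 ≡ 0  ⇒  (a,b)_2 = +1.
v=13: a=13^1·(≡9), b=13^2·(≡6) mod 13; (9|13)=+1, (6|13)=-1; (−1)^{1·2·6}·(+1)^2·(-1)^1 = -1.
v=23: a=23^2·(≡6), b=23^0·(≡4) mod 23; (6|23)=+1, (4|23)=+1; (−1)^{2·0·11}·(+1)^0·(+1)^2 = +1.
(-546, 19635 / ℚ) ramifies at {7, 13}: a division algebra.

[7, 13]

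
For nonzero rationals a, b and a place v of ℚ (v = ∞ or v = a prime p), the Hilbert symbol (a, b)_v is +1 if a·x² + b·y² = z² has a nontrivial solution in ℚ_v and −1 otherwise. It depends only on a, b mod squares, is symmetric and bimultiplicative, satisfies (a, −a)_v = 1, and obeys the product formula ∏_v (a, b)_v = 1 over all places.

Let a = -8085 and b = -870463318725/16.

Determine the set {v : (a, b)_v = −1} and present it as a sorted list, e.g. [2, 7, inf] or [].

(a, b) ≡ (-165, -429) mod (ℚ^×)²; places V = {2, 3, 5, 7, 11, 13, ∞}.
(a,b)_11: α=1, u≡2; β=3, v≡9 (mod 11); (2|11)=-1, (9|11)=+1; sign (−1)^1·-1^3·+1^1 = +1.
(a,b)_5: α=1, u≡3; β=2, v≡1 (mod 5); (3|5)=-1, (1|5)=+1; sign (−1)^0·-1^2·+1^1 = +1.
(a,b)_2: α=0, β=-4; u≡3, v≡3 (mod 8); ε(u)ε(v)=1·1, αω(v)=0·1, βω(u)=-4·1; sum ≡ 1  ⇒  -1.
(a,b)_7: α=2, u≡3; β=2, v≡3 (mod 7); (3|7)=-1, (3|7)=-1; sign (−1)^0·-1^2·-1^2 = +1.
(a,b)_∞: sgn(-165)=−, sgn(-429)=−, so -1.
(a,b)_3: α=1, u≡2; β=5, v≡1 (mod 3); (2|3)=-1, (1|3)=+1; sign (−1)^1·-1^5·+1^1 = +1.
(a,b)_13: α=0, u≡1; β=3, v≡7 (mod 13); (1|13)=+1, (7|13)=-1; sign (−1)^0·+1^3·-1^0 = +1.
Ram(-165, -429) = {2, ∞}; no ℚ_2-point on the conic.

[2, inf]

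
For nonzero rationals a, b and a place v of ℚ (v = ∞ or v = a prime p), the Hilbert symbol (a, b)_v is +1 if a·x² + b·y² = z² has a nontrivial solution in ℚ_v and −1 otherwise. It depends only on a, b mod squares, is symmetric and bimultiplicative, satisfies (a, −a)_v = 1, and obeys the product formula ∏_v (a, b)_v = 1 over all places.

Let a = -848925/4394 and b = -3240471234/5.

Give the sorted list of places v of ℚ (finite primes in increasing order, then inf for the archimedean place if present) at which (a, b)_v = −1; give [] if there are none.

Mod squares: a ≡ -2002, b ≡ -330. Check v ∈ {∞, 2, 3, 5, 7, 11, 13}.
v=∞: -2002 < 0 and -330 < 0  ⇒  (a,b)_∞ = -1.
v=2: v_2(a)=-1, v_2(b)=1; units ≡ 7, 3 (mod 8); ε·ε+αω+βω = 1·1+-1·1+1·0 ≡ 0  ⇒  (a,b)_2 = +1.
v=11: a=11^1·(≡9), b=11^3·(≡1) mod 11; (9|11)=+1, (1|11)=+1; (−1)^{1·3·5}·(+1)^3·(+1)^1 = -1.
v=3: a=3^2·(≡2), b=3^1·(≡1) mod 3; (2|3)=-1, (1|3)=+1; (−1)^{2·1·1}·(-1)^1·(+1)^2 = -1.
v=5: a=5^2·(≡2), b=5^-1·(≡1) mod 5; (2|5)=-1, (1|5)=+1; (−1)^{2·-1·2}·(-1)^-1·(+1)^2 = -1.
v=13: a=13^-3·(≡7), b=13^2·(≡11) mod 13; (7|13)=-1, (11|13)=-1; (−1)^{-3·2·6}·(-1)^2·(-1)^-3 = -1.
v=7: a=7^3·(≡2), b=7^4·(≡3) mod 7; (2|7)=+1, (3|7)=-1; (−1)^{3·4·3}·(+1)^4·(-1)^3 = -1.
(-2002, -330 / ℚ) ramifies at {3, 5, 7, 11, 13, ∞}: a division algebra.

[3, 5, 7, 11, 13, inf]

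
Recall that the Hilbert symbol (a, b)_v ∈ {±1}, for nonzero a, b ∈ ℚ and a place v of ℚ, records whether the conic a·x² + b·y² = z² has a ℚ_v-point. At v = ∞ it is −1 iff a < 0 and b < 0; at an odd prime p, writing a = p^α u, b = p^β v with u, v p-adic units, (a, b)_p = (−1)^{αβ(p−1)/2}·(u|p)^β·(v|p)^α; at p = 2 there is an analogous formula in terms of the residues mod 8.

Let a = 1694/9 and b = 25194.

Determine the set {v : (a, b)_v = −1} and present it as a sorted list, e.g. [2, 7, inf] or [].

[2, 3, 17, 19]

Mod squares: a ≡ 14, b ≡ 25194. Check v ∈ {∞, 2, 3, 7, 11, 13, 17, 19}.
v=7: a=7^1·(≡2), b=7^0·(≡1) mod 7; (2|7)=+1, (1|7)=+1; (−1)^{1·0·3}·(+1)^0·(+1)^1 = +1.
v=19: a=19^0·(≡13), b=19^1·(≡15) mod 19; (13|19)=-1, (15|19)=-1; (−1)^{0·1·9}·(-1)^1·(-1)^0 = -1.
v=3: a=3^-2·(≡2), b=3^1·(≡1) mod 3; (2|3)=-1, (1|3)=+1; (−1)^{-2·1·1}·(-1)^1·(+1)^-2 = -1.
v=∞: 14 > 0 and 25194 > 0  ⇒  (a,b)_∞ = +1.
v=2: v_2(a)=1, v_2(b)=1; units ≡ 7, 5 (mod 8); ε·ε+αω+βω = 1·0+1·1+1·0 ≡ 1  ⇒  (a,b)_2 = -1.
v=17: a=17^0·(≡5), b=17^1·(≡3) mod 17; (5|17)=-1, (3|17)=-1; (−1)^{0·1·8}·(-1)^1·(-1)^0 = -1.
v=11: a=11^2·(≡4), b=11^0·(≡4) mod 11; (4|11)=+1, (4|11)=+1; (−1)^{2·0·5}·(+1)^0·(+1)^2 = +1.
v=13: a=13^0·(≡12), b=13^1·(≡1) mod 13; (12|13)=+1, (1|13)=+1; (−1)^{0·1·6}·(+1)^1·(+1)^0 = +1.
|Ram(14, 25194)| = 4, even; anisotropic at {2, 3, 17, 19}.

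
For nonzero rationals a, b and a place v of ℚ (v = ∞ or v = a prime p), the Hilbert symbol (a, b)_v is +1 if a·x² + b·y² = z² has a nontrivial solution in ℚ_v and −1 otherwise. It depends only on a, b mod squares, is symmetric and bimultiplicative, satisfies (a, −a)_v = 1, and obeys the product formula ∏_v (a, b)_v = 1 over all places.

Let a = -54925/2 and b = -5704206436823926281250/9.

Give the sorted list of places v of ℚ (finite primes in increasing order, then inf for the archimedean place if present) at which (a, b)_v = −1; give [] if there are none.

Mod squares: a ≡ -26, b ≡ -260338. Check v ∈ {∞, 2, 3, 5, 7, 11, 13, 17, 19, 31}.
v=31: a=31^0·(≡19), b=31^1·(≡24) mod 31; (19|31)=+1, (24|31)=-1; (−1)^{0·1·15}·(+1)^1·(-1)^0 = +1.
v=11: a=11^0·(≡10), b=11^2·(≡7) mod 11; (10|11)=-1, (7|11)=-1; (−1)^{0·2·5}·(-1)^2·(-1)^0 = +1.
v=3: a=3^0·(≡1), b=3^-2·(≡2) mod 3; (1|3)=+1, (2|3)=-1; (−1)^{0·-2·1}·(+1)^-2·(-1)^0 = +1.
v=17: a=17^0·(≡1), b=17^1·(≡6) mod 17; (1|17)=+1, (6|17)=-1; (−1)^{0·1·8}·(+1)^1·(-1)^0 = +1.
v=5: a=5^2·(≡4), b=5^6·(≡2) mod 5; (4|5)=+1, (2|5)=-1; (−1)^{2·6·2}·(+1)^6·(-1)^2 = +1.
v=∞: -26 < 0 and -260338 < 0  ⇒  (a,b)_∞ = -1.
v=2: v_2(a)=-1, v_2(b)=1; units ≡ 3, 7 (mod 8); ε·ε+αω+βω = 1·1+-1·0+1·1 ≡ 0  ⇒  (a,b)_2 = +1.
v=19: a=19^0·(≡2), b=19^1·(≡9) mod 19; (2|19)=-1, (9|19)=+1; (−1)^{0·1·9}·(-1)^1·(+1)^0 = -1.
v=13: a=13^3·(≡7), b=13^7·(≡11) mod 13; (7|13)=-1, (11|13)=-1; (−1)^{3·7·6}·(-1)^7·(-1)^3 = +1.
v=7: a=7^0·(≡2), b=7^4·(≡6) mod 7; (2|7)=+1, (6|7)=-1; (−1)^{0·4·3}·(+1)^4·(-1)^0 = +1.
|Ram(-26, -260338)| = 2, even; anisotropic at {19, ∞}.

[19, inf]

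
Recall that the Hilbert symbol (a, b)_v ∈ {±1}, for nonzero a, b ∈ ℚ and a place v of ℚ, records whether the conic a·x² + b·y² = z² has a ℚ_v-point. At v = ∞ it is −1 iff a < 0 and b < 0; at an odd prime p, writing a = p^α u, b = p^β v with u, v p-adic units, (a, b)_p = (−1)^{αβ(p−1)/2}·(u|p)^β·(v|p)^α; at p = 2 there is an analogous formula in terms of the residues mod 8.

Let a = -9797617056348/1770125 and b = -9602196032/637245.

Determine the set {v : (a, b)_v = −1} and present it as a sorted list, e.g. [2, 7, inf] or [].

(a, b) ≡ (-115, -36685) mod (ℚ^×)²; places V = {2, 3, 5, 7, 11, 13, 17, 23, 29, 31, ∞}.
(a,b)_23: α=1, u≡9; β=1, v≡22 (mod 23); (9|23)=+1, (22|23)=-1; sign (−1)^1·+1^1·-1^1 = +1.
(a,b)_3: α=2, u≡2; β=-2, v≡2 (mod 3); (2|3)=-1, (2|3)=-1; sign (−1)^0·-1^-2·-1^2 = +1.
(a,b)_7: α=-2, u≡1; β=-2, v≡2 (mod 7); (1|7)=+1, (2|7)=+1; sign (−1)^0·+1^-2·+1^-2 = +1.
(a,b)_31: α=2, u≡8; β=0, v≡10 (mod 31); (8|31)=+1, (10|31)=+1; sign (−1)^0·+1^0·+1^2 = +1.
(a,b)_11: α=4, u≡10; β=3, v≡3 (mod 11); (10|11)=-1, (3|11)=+1; sign (−1)^0·-1^3·+1^4 = -1.
(a,b)_2: α=2, β=6; u≡5, v≡3 (mod 8); ε(u)ε(v)=0·1, αω(v)=2·1, βω(u)=6·1; sum ≡ 0  ⇒  +1.
(a,b)_13: α=0, u≡8; β=2, v≡3 (mod 13); (8|13)=-1, (3|13)=+1; sign (−1)^0·-1^2·+1^0 = +1.
(a,b)_5: α=-3, u≡2; β=-1, v≡2 (mod 5); (2|5)=-1, (2|5)=-1; sign (−1)^0·-1^-1·-1^-3 = +1.
(a,b)_29: α=2, u≡25; β=1, v≡11 (mod 29); (25|29)=+1, (11|29)=-1; sign (−1)^0·+1^1·-1^2 = +1.
(a,b)_∞: sgn(-115)=−, sgn(-36685)=−, so -1.
(a,b)_17: α=-2, u≡16; β=-2, v≡16 (mod 17); (16|17)=+1, (16|17)=+1; sign (−1)^0·+1^-2·+1^-2 = +1.
(-115, -36685 / ℚ) ramifies at {11, ∞}: a division algebra.

[11, inf]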